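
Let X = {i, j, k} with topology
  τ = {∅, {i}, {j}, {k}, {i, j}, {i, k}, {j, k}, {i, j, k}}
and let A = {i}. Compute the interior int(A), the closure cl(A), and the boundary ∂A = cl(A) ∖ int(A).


int(A) = {i}, cl(A) = {i}, ∂A = ∅.

Closed sets in (X, τ) are complements of opens:
  closed(X, τ) = {∅, {i}, {j}, {k}, {i, j}, {i, k}, {j, k}, {i, j, k}}.
int(A) = ⋃ {U ∈ τ : U ⊆ A}. Opens contained in A: ∅, {i}.
Taking the union of these: int(A) = {i}.
cl(A) = ⋂ {C closed : A ⊆ C}. Closed sets containing A: {i}, {i, j}, {i, k}, {i, j, k}.
Intersecting these: cl(A) = {i}.
∂A = cl(A) ∖ int(A) = {i} ∖ {i} = ∅.


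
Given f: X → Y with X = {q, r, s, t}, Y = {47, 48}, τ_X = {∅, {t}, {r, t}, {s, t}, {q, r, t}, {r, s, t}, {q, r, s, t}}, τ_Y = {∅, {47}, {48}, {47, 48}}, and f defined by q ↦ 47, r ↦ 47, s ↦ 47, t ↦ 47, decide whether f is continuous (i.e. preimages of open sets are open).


f IS continuous.

Compute f^{-1}(U) for each U ∈ τ_Y:
  U = ∅: f^{-1}(U) = ∅ ∈ τ_X ✓.
  U = {47}: f^{-1}(U) = {q, r, s, t} ∈ τ_X ✓.
  U = {48}: f^{-1}(U) = ∅ ∈ τ_X ✓.
  U = {47, 48}: f^{-1}(U) = {q, r, s, t} ∈ τ_X ✓.
Every preimage lies in τ_X, so f IS continuous.


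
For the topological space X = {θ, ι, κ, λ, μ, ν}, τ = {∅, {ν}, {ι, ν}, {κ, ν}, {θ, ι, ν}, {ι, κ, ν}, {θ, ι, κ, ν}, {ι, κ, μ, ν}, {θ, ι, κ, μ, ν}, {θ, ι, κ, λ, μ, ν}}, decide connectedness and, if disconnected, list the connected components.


(X, τ) is connected.

Find clopen sets (U ∈ τ with X ∖ U ∈ τ):
  U = ∅, X ∖ U = {θ, ι, κ, λ, μ, ν} — both open, so U is clopen.
  U = {θ, ι, κ, λ, μ, ν}, X ∖ U = ∅ — both open, so U is clopen.
Only trivial clopens (∅ and X) exist, so (X, τ) is connected.
Compute connected components by grouping points that agree on all clopens:
  component: {θ, ι, κ, λ, μ, ν}


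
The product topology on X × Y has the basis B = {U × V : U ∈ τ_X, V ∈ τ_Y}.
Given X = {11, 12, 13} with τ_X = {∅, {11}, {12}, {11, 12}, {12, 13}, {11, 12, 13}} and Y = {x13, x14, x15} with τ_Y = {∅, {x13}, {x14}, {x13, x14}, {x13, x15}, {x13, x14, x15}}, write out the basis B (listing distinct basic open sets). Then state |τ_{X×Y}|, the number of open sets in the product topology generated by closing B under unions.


Basis B = {∅ × ∅, {11} × {x13}, {11} × {x14}, {12} × {x13}, {12} × {x14}, {11} × {x13, x14}, {11} × {x13, x15}, {11, 12} × {x13}, {11, 12} × {x14}, {12} × {x13, x14}, {12} × {x13, x15}, {12, 13} × {x13}, {12, 13} × {x14}, {11} × {x13, x14, x15}, {11, 12, 13} × {x13}, {11, 12, 13} × {x14}, {12} × {x13, x14, x15}, {11, 12} × {x13, x14}, {11, 12} × {x13, x15}, {12, 13} × {x13, x14}, {12, 13} × {x13, x15}, {11, 12} × {x13, x14, x15}, {11, 12, 13} × {x13, x14}, {11, 12, 13} × {x13, x15}, {12, 13} × {x13, x14, x15}, {11, 12, 13} × {x13, x14, x15}}; |τ_{X×Y}| = 108.

Enumerate products U × V with U ∈ τ_X, V ∈ τ_Y (deduplicated):
  ∅ × ∅ = {} (∅)
  {11} × {x13} = {(11,x13)}
  {11} × {x14} = {(11,x14)}
  {12} × {x13} = {(12,x13)}
  {12} × {x14} = {(12,x14)}
  {11} × {x13, x14} = {(11,x13), (11,x14)}
  {11} × {x13, x15} = {(11,x13), (11,x15)}
  {11, 12} × {x13} = {(11,x13), (12,x13)}
  {11, 12} × {x14} = {(11,x14), (12,x14)}
  {12} × {x13, x14} = {(12,x13), (12,x14)}
  {12} × {x13, x15} = {(12,x13), (12,x15)}
  {12, 13} × {x13} = {(12,x13), (13,x13)}
  {12, 13} × {x14} = {(12,x14), (13,x14)}
  {11} × {x13, x14, x15} = {(11,x13), (11,x14), (11,x15)}
  {11, 12, 13} × {x13} = {(11,x13), (12,x13), (13,x13)}
  {11, 12, 13} × {x14} = {(11,x14), (12,x14), (13,x14)}
  {12} × {x13, x14, x15} = {(12,x13), (12,x14), (12,x15)}
  {11, 12} × {x13, x14} = {(11,x13), (11,x14), (12,x13), (12,x14)}
  {11, 12} × {x13, x15} = {(11,x13), (11,x15), (12,x13), (12,x15)}
  {12, 13} × {x13, x14} = {(12,x13), (12,x14), (13,x13), (13,x14)}
  {12, 13} × {x13, x15} = {(12,x13), (12,x15), (13,x13), (13,x15)}
  {11, 12} × {x13, x14, x15} = {(11,x13), (11,x14), (11,x15), (12,x13), (12,x14), (12,x15)}
  {11, 12, 13} × {x13, x14} = {(11,x13), (11,x14), (12,x13), (12,x14), (13,x13), (13,x14)}
  {11, 12, 13} × {x13, x15} = {(11,x13), (11,x15), (12,x13), (12,x15), (13,x13), (13,x15)}
  {12, 13} × {x13, x14, x15} = {(12,x13), (12,x14), (12,x15), (13,x13), (13,x14), (13,x15)}
  {11, 12, 13} × {x13, x14, x15} = {(11,x13), (11,x14), (11,x15), (12,x13), (12,x14), (12,x15), (13,x13), (13,x14), (13,x15)}
These 26 distinct sets form the basis B.
Close under arbitrary unions to get τ_{X×Y}; counting gives |τ_{X×Y}| = 108.


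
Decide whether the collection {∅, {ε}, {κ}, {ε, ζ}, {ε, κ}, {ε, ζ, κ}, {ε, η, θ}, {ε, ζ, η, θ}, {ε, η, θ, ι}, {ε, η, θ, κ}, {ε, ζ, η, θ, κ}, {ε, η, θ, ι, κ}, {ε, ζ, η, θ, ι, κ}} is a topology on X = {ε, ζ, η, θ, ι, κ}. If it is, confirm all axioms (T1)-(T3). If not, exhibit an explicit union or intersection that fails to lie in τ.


τ is NOT a topology on X.

Axiom (T1): ∅ ∈ τ? Yes; X ∈ τ? Yes.
Axiom (T2/T3): check pairwise unions and intersections of members of τ.
Counterexample for (T2): {ε, ζ} ∪ {ε, η, θ, ι} = {ε, ζ, η, θ, ι} ∉ τ. Therefore τ is NOT a topology.


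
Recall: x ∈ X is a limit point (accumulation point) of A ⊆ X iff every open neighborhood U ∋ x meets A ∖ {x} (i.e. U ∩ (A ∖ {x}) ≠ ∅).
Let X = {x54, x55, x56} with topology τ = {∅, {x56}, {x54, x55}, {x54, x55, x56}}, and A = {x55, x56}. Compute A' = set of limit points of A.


A' = {x54}

For each x ∈ X, list the open sets U ∈ τ with x ∈ U, then check whether U ∩ (A ∖ {x}) ≠ ∅ for every such U.
  x = x54: opens ∋ x are {x54, x55}, {x54, x55, x56}; each meets A ∖ {x54}, so x IS a limit point.
  x = x55: open {x54, x55} ∋ x has {x54, x55} ∩ (A ∖ {x55}) = ∅, so x is NOT a limit point.
  x = x56: open {x56} ∋ x has {x56} ∩ (A ∖ {x56}) = ∅, so x is NOT a limit point.
Collecting: A' = {x54}.


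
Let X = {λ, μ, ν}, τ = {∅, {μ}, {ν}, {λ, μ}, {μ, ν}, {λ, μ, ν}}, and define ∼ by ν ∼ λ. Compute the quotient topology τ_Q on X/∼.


X/∼ = {[λ=ν], [μ]}; |τ_Q| = 3.

Equivalence classes: [λ=ν], [μ].
Quotient map π: X → X/∼ sends λ ↦ [λ=ν], μ ↦ [μ], ν ↦ [λ=ν].
For each subset V ⊆ X/∼, compute π^{-1}(V) ⊆ X and check whether π^{-1}(V) ∈ τ. V is open in τ_Q iff π^{-1}(V) ∈ τ.
  V = {}: π^{-1}(V) = ∅ ∈ τ ✓.
  V = {[λ=ν]}: π^{-1}(V) = {λ, ν} ∉ τ ✗.
  V = {[μ]}: π^{-1}(V) = {μ} ∈ τ ✓.
  V = {[λ=ν], [μ]}: π^{-1}(V) = {λ, μ, ν} ∈ τ ✓.
Open sets in the quotient: τ_Q = {{}, {[μ]}, {[λ=ν], [μ]}} (3 elements).


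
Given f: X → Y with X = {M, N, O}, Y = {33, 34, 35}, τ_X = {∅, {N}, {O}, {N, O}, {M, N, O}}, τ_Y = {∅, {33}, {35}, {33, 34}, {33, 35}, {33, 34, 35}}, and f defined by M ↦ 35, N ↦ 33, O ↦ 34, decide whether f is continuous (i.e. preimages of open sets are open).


f is NOT continuous.

Compute f^{-1}(U) for each U ∈ τ_Y:
  U = ∅: f^{-1}(U) = ∅ ∈ τ_X ✓.
  U = {33}: f^{-1}(U) = {N} ∈ τ_X ✓.
  U = {35}: f^{-1}(U) = {M} ∉ τ_X ✗.
  U = {33, 34}: f^{-1}(U) = {N, O} ∈ τ_X ✓.
  U = {33, 35}: f^{-1}(U) = {M, N} ∉ τ_X ✗.
  U = {33, 34, 35}: f^{-1}(U) = {M, N, O} ∈ τ_X ✓.
Found U = {35} with f^{-1}(U) = {M} not in τ_X. Therefore f is NOT continuous.


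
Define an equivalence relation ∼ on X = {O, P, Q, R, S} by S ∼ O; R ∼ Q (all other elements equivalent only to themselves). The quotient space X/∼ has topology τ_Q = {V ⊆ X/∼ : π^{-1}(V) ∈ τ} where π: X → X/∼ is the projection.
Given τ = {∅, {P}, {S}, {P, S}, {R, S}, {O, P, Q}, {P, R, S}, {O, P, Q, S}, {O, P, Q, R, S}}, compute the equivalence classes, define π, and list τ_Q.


X/∼ = {[O=S], [P], [Q=R]}; |τ_Q| = 3.

Equivalence classes: [O=S], [P], [Q=R].
Quotient map π: X → X/∼ sends O ↦ [O=S], P ↦ [P], Q ↦ [Q=R], R ↦ [Q=R], S ↦ [O=S].
For each subset V ⊆ X/∼, compute π^{-1}(V) ⊆ X and check whether π^{-1}(V) ∈ τ. V is open in τ_Q iff π^{-1}(V) ∈ τ.
  V = {}: π^{-1}(V) = ∅ ∈ τ ✓.
  V = {[O=S]}: π^{-1}(V) = {O, S} ∉ τ ✗.
  V = {[P]}: π^{-1}(V) = {P} ∈ τ ✓.
  V = {[O=S], [P]}: π^{-1}(V) = {O, P, S} ∉ τ ✗.
  V = {[Q=R]}: π^{-1}(V) = {Q, R} ∉ τ ✗.
  V = {[O=S], [Q=R]}: π^{-1}(V) = {O, Q, R, S} ∉ τ ✗.
  V = {[P], [Q=R]}: π^{-1}(V) = {P, Q, R} ∉ τ ✗.
  V = {[O=S], [P], [Q=R]}: π^{-1}(V) = {O, P, Q, R, S} ∈ τ ✓.
Open sets in the quotient: τ_Q = {{}, {[P]}, {[O=S], [P], [Q=R]}} (3 elements).


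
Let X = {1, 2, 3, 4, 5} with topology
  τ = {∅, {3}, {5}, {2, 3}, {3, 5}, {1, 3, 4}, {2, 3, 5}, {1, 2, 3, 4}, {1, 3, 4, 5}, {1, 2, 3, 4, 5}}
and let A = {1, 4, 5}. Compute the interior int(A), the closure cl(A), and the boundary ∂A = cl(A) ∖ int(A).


int(A) = {5}, cl(A) = {1, 4, 5}, ∂A = {1, 4}.

Closed sets in (X, τ) are complements of opens:
  closed(X, τ) = {∅, {2}, {5}, {1, 4}, {2, 5}, {1, 2, 4}, {1, 4, 5}, {1, 2, 3, 4}, {1, 2, 4, 5}, {1, 2, 3, 4, 5}}.
int(A) = ⋃ {U ∈ τ : U ⊆ A}. Opens contained in A: ∅, {5}.
Taking the union of these: int(A) = {5}.
cl(A) = ⋂ {C closed : A ⊆ C}. Closed sets containing A: {1, 4, 5}, {1, 2, 4, 5}, {1, 2, 3, 4, 5}.
Intersecting these: cl(A) = {1, 4, 5}.
∂A = cl(A) ∖ int(A) = {1, 4, 5} ∖ {5} = {1, 4}.


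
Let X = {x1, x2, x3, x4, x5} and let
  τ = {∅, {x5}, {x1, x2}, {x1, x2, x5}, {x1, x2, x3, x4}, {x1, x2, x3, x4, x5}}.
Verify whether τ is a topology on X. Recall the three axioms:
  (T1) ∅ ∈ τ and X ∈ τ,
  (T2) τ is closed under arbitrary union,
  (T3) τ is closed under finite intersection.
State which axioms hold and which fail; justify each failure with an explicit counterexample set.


τ IS a topology on X.

Axiom (T1): ∅ ∈ τ? Yes; X ∈ τ? Yes.
Axiom (T2/T3): check pairwise unions and intersections of members of τ.
All pairwise intersections and unions checked — each lies in τ. Therefore τ satisfies (T1), (T2), (T3): it IS a topology on X.


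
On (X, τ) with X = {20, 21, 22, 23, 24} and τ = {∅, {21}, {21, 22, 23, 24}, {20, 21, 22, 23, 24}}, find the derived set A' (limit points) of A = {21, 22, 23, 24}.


A' = {20, 22, 23, 24}

For each x ∈ X, list the open sets U ∈ τ with x ∈ U, then check whether U ∩ (A ∖ {x}) ≠ ∅ for every such U.
  x = 20: opens ∋ x are {20, 21, 22, 23, 24}; each meets A ∖ {20}, so x IS a limit point.
  x = 21: open {21} ∋ x has {21} ∩ (A ∖ {21}) = ∅, so x is NOT a limit point.
  x = 22: opens ∋ x are {21, 22, 23, 24}, {20, 21, 22, 23, 24}; each meets A ∖ {22}, so x IS a limit point.
  x = 23: opens ∋ x are {21, 22, 23, 24}, {20, 21, 22, 23, 24}; each meets A ∖ {23}, so x IS a limit point.
  x = 24: opens ∋ x are {21, 22, 23, 24}, {20, 21, 22, 23, 24}; each meets A ∖ {24}, so x IS a limit point.
Collecting: A' = {20, 22, 23, 24}.


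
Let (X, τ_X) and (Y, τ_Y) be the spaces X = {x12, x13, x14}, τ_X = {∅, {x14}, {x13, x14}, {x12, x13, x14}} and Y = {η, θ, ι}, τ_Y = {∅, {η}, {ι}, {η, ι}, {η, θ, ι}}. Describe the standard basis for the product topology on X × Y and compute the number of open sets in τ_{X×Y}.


Basis B = {∅ × ∅, {x14} × {η}, {x14} × {ι}, {x13, x14} × {η}, {x13, x14} × {ι}, {x14} × {η, ι}, {x12, x13, x14} × {η}, {x12, x13, x14} × {ι}, {x14} × {η, θ, ι}, {x13, x14} × {η, ι}, {x12, x13, x14} × {η, ι}, {x13, x14} × {η, θ, ι}, {x12, x13, x14} × {η, θ, ι}}; |τ_{X×Y}| = 30.

Enumerate products U × V with U ∈ τ_X, V ∈ τ_Y (deduplicated):
  ∅ × ∅ = {} (∅)
  {x14} × {η} = {(x14,η)}
  {x14} × {ι} = {(x14,ι)}
  {x13, x14} × {η} = {(x13,η), (x14,η)}
  {x13, x14} × {ι} = {(x13,ι), (x14,ι)}
  {x14} × {η, ι} = {(x14,η), (x14,ι)}
  {x12, x13, x14} × {η} = {(x12,η), (x13,η), (x14,η)}
  {x12, x13, x14} × {ι} = {(x12,ι), (x13,ι), (x14,ι)}
  {x14} × {η, θ, ι} = {(x14,η), (x14,θ), (x14,ι)}
  {x13, x14} × {η, ι} = {(x13,η), (x13,ι), (x14,η), (x14,ι)}
  {x12, x13, x14} × {η, ι} = {(x12,η), (x12,ι), (x13,η), (x13,ι), (x14,η), (x14,ι)}
  {x13, x14} × {η, θ, ι} = {(x13,η), (x13,θ), (x13,ι), (x14,η), (x14,θ), (x14,ι)}
  {x12, x13, x14} × {η, θ, ι} = {(x12,η), (x12,θ), (x12,ι), (x13,η), (x13,θ), (x13,ι), (x14,η), (x14,θ), (x14,ι)}
These 13 distinct sets form the basis B.
Close under arbitrary unions to get τ_{X×Y}; counting gives |τ_{X×Y}| = 30.


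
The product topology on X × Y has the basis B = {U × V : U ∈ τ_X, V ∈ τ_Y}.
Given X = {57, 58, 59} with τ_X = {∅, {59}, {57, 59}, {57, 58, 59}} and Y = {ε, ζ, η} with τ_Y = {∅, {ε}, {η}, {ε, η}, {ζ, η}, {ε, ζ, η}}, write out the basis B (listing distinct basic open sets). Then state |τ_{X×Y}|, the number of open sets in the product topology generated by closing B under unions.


Basis B = {∅ × ∅, {59} × {ε}, {59} × {η}, {57, 59} × {ε}, {57, 59} × {η}, {59} × {ε, η}, {59} × {ζ, η}, {57, 58, 59} × {ε}, {57, 58, 59} × {η}, {59} × {ε, ζ, η}, {57, 59} × {ε, η}, {57, 59} × {ζ, η}, {57, 59} × {ε, ζ, η}, {57, 58, 59} × {ε, η}, {57, 58, 59} × {ζ, η}, {57, 58, 59} × {ε, ζ, η}}; |τ_{X×Y}| = 40.

Enumerate products U × V with U ∈ τ_X, V ∈ τ_Y (deduplicated):
  ∅ × ∅ = {} (∅)
  {59} × {ε} = {(59,ε)}
  {59} × {η} = {(59,η)}
  {57, 59} × {ε} = {(57,ε), (59,ε)}
  {57, 59} × {η} = {(57,η), (59,η)}
  {59} × {ε, η} = {(59,ε), (59,η)}
  {59} × {ζ, η} = {(59,ζ), (59,η)}
  {57, 58, 59} × {ε} = {(57,ε), (58,ε), (59,ε)}
  {57, 58, 59} × {η} = {(57,η), (58,η), (59,η)}
  {59} × {ε, ζ, η} = {(59,ε), (59,ζ), (59,η)}
  {57, 59} × {ε, η} = {(57,ε), (57,η), (59,ε), (59,η)}
  {57, 59} × {ζ, η} = {(57,ζ), (57,η), (59,ζ), (59,η)}
  {57, 59} × {ε, ζ, η} = {(57,ε), (57,ζ), (57,η), (59,ε), (59,ζ), (59,η)}
  {57, 58, 59} × {ε, η} = {(57,ε), (57,η), (58,ε), (58,η), (59,ε), (59,η)}
  {57, 58, 59} × {ζ, η} = {(57,ζ), (57,η), (58,ζ), (58,η), (59,ζ), (59,η)}
  {57, 58, 59} × {ε, ζ, η} = {(57,ε), (57,ζ), (57,η), (58,ε), (58,ζ), (58,η), (59,ε), (59,ζ), (59,η)}
These 16 distinct sets form the basis B.
Close under arbitrary unions to get τ_{X×Y}; counting gives |τ_{X×Y}| = 40.


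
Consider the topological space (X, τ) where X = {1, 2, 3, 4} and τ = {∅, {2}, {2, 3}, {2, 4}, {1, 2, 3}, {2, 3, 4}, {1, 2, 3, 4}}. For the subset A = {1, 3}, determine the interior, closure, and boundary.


int(A) = ∅, cl(A) = {1, 3}, ∂A = {1, 3}.

Closed sets in (X, τ) are complements of opens:
  closed(X, τ) = {∅, {1}, {4}, {1, 3}, {1, 4}, {1, 3, 4}, {1, 2, 3, 4}}.
int(A) = ⋃ {U ∈ τ : U ⊆ A}. Opens contained in A: ∅.
Taking the union of these: int(A) = ∅.
cl(A) = ⋂ {C closed : A ⊆ C}. Closed sets containing A: {1, 3}, {1, 3, 4}, {1, 2, 3, 4}.
Intersecting these: cl(A) = {1, 3}.
∂A = cl(A) ∖ int(A) = {1, 3} ∖ ∅ = {1, 3}.


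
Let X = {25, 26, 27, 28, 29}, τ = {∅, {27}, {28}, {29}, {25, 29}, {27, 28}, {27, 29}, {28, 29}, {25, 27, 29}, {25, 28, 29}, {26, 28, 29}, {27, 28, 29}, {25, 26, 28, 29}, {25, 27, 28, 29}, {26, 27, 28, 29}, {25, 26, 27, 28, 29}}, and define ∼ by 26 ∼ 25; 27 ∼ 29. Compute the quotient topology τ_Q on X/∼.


X/∼ = {[25=26], [27=29], [28]}; |τ_Q| = 5.

Equivalence classes: [25=26], [27=29], [28].
Quotient map π: X → X/∼ sends 25 ↦ [25=26], 26 ↦ [25=26], 27 ↦ [27=29], 28 ↦ [28], 29 ↦ [27=29].
For each subset V ⊆ X/∼, compute π^{-1}(V) ⊆ X and check whether π^{-1}(V) ∈ τ. V is open in τ_Q iff π^{-1}(V) ∈ τ.
  V = {}: π^{-1}(V) = ∅ ∈ τ ✓.
  V = {[25=26]}: π^{-1}(V) = {25, 26} ∉ τ ✗.
  V = {[27=29]}: π^{-1}(V) = {27, 29} ∈ τ ✓.
  V = {[25=26], [27=29]}: π^{-1}(V) = {25, 26, 27, 29} ∉ τ ✗.
  V = {[28]}: π^{-1}(V) = {28} ∈ τ ✓.
  V = {[25=26], [28]}: π^{-1}(V) = {25, 26, 28} ∉ τ ✗.
  V = {[27=29], [28]}: π^{-1}(V) = {27, 28, 29} ∈ τ ✓.
  V = {[25=26], [27=29], [28]}: π^{-1}(V) = {25, 26, 27, 28, 29} ∈ τ ✓.
Open sets in the quotient: τ_Q = {{}, {[27=29]}, {[28]}, {[27=29], [28]}, {[25=26], [27=29], [28]}} (5 elements).


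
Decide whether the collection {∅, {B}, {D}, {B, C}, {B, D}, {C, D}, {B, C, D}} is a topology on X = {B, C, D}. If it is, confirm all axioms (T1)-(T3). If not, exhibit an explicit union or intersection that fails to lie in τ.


τ is NOT a topology on X.

Axiom (T1): ∅ ∈ τ? Yes; X ∈ τ? Yes.
Axiom (T2/T3): check pairwise unions and intersections of members of τ.
Counterexample for (T3): {B, C} ∩ {C, D} = {C} ∉ τ. Therefore τ is NOT a topology.


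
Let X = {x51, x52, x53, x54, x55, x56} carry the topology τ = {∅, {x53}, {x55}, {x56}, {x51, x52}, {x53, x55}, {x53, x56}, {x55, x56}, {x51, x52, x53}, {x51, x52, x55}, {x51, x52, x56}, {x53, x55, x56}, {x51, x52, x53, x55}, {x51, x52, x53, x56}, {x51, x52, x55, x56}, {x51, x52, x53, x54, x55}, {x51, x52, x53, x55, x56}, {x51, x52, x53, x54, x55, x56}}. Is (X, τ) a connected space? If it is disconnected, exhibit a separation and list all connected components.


(X, τ) is disconnected; components = [{x56}, {x51, x52, x53, x54, x55}].

Find clopen sets (U ∈ τ with X ∖ U ∈ τ):
  U = ∅, X ∖ U = {x51, x52, x53, x54, x55, x56} — both open, so U is clopen.
  U = {x56}, X ∖ U = {x51, x52, x53, x54, x55} — both open, so U is clopen.
  U = {x51, x52, x53, x54, x55}, X ∖ U = {x56} — both open, so U is clopen.
  U = {x51, x52, x53, x54, x55, x56}, X ∖ U = ∅ — both open, so U is clopen.
Nontrivial clopen(s) exist: e.g. {x51, x52, x53, x54, x55}. So (X, τ) is disconnected.
Compute connected components by grouping points that agree on all clopens:
  component: {x56}
  component: {x51, x52, x53, x54, x55}


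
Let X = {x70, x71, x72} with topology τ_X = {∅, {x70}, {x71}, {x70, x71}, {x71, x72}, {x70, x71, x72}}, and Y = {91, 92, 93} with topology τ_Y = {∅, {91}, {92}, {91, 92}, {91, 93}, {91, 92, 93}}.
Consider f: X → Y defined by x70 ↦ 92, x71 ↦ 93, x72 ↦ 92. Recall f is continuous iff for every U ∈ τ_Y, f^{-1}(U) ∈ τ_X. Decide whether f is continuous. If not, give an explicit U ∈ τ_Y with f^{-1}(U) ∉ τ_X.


f is NOT continuous.

Compute f^{-1}(U) for each U ∈ τ_Y:
  U = ∅: f^{-1}(U) = ∅ ∈ τ_X ✓.
  U = {91}: f^{-1}(U) = ∅ ∈ τ_X ✓.
  U = {92}: f^{-1}(U) = {x70, x72} ∉ τ_X ✗.
  U = {91, 92}: f^{-1}(U) = {x70, x72} ∉ τ_X ✗.
  U = {91, 93}: f^{-1}(U) = {x71} ∈ τ_X ✓.
  U = {91, 92, 93}: f^{-1}(U) = {x70, x71, x72} ∈ τ_X ✓.
Found U = {92} with f^{-1}(U) = {x70, x72} not in τ_X. Therefore f is NOT continuous.


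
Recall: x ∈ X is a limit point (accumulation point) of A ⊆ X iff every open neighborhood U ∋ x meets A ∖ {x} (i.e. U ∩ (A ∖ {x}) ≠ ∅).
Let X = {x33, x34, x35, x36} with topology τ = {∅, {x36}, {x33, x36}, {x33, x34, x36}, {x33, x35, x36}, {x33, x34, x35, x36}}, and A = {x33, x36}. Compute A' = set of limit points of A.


A' = {x33, x34, x35}

For each x ∈ X, list the open sets U ∈ τ with x ∈ U, then check whether U ∩ (A ∖ {x}) ≠ ∅ for every such U.
  x = x33: opens ∋ x are {x33, x36}, {x33, x34, x36}, {x33, x35, x36}, {x33, x34, x35, x36}; each meets A ∖ {x33}, so x IS a limit point.
  x = x34: opens ∋ x are {x33, x34, x36}, {x33, x34, x35, x36}; each meets A ∖ {x34}, so x IS a limit point.
  x = x35: opens ∋ x are {x33, x35, x36}, {x33, x34, x35, x36}; each meets A ∖ {x35}, so x IS a limit point.
  x = x36: open {x36} ∋ x has {x36} ∩ (A ∖ {x36}) = ∅, so x is NOT a limit point.
Collecting: A' = {x33, x34, x35}.


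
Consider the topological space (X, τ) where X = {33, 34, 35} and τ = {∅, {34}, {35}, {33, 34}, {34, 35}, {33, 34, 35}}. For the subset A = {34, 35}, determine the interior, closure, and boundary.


int(A) = {34, 35}, cl(A) = {33, 34, 35}, ∂A = {33}.

Closed sets in (X, τ) are complements of opens:
  closed(X, τ) = {∅, {33}, {35}, {33, 34}, {33, 35}, {33, 34, 35}}.
int(A) = ⋃ {U ∈ τ : U ⊆ A}. Opens contained in A: ∅, {34}, {35}, {34, 35}.
Taking the union of these: int(A) = {34, 35}.
cl(A) = ⋂ {C closed : A ⊆ C}. Closed sets containing A: {33, 34, 35}.
Intersecting these: cl(A) = {33, 34, 35}.
∂A = cl(A) ∖ int(A) = {33, 34, 35} ∖ {34, 35} = {33}.


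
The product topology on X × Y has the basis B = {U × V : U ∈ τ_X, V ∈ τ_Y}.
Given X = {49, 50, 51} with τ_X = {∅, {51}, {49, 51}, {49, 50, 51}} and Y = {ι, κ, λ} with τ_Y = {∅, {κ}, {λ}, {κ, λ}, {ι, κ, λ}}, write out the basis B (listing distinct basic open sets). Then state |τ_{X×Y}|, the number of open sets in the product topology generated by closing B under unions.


Basis B = {∅ × ∅, {51} × {κ}, {51} × {λ}, {49, 51} × {κ}, {49, 51} × {λ}, {51} × {κ, λ}, {49, 50, 51} × {κ}, {49, 50, 51} × {λ}, {51} × {ι, κ, λ}, {49, 51} × {κ, λ}, {49, 51} × {ι, κ, λ}, {49, 50, 51} × {κ, λ}, {49, 50, 51} × {ι, κ, λ}}; |τ_{X×Y}| = 30.

Enumerate products U × V with U ∈ τ_X, V ∈ τ_Y (deduplicated):
  ∅ × ∅ = {} (∅)
  {51} × {κ} = {(51,κ)}
  {51} × {λ} = {(51,λ)}
  {49, 51} × {κ} = {(49,κ), (51,κ)}
  {49, 51} × {λ} = {(49,λ), (51,λ)}
  {51} × {κ, λ} = {(51,κ), (51,λ)}
  {49, 50, 51} × {κ} = {(49,κ), (50,κ), (51,κ)}
  {49, 50, 51} × {λ} = {(49,λ), (50,λ), (51,λ)}
  {51} × {ι, κ, λ} = {(51,ι), (51,κ), (51,λ)}
  {49, 51} × {κ, λ} = {(49,κ), (49,λ), (51,κ), (51,λ)}
  {49, 51} × {ι, κ, λ} = {(49,ι), (49,κ), (49,λ), (51,ι), (51,κ), (51,λ)}
  {49, 50, 51} × {κ, λ} = {(49,κ), (49,λ), (50,κ), (50,λ), (51,κ), (51,λ)}
  {49, 50, 51} × {ι, κ, λ} = {(49,ι), (49,κ), (49,λ), (50,ι), (50,κ), (50,λ), (51,ι), (51,κ), (51,λ)}
These 13 distinct sets form the basis B.
Close under arbitrary unions to get τ_{X×Y}; counting gives |τ_{X×Y}| = 30.


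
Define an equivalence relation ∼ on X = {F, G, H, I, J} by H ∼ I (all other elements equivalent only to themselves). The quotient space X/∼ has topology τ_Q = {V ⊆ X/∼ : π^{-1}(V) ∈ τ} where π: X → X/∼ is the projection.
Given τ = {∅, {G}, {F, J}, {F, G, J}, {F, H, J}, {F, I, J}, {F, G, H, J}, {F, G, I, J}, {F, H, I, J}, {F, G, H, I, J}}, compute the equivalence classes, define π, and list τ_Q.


X/∼ = {[F], [G], [H=I], [J]}; |τ_Q| = 6.

Equivalence classes: [F], [G], [H=I], [J].
Quotient map π: X → X/∼ sends F ↦ [F], G ↦ [G], H ↦ [H=I], I ↦ [H=I], J ↦ [J].
For each subset V ⊆ X/∼, compute π^{-1}(V) ⊆ X and check whether π^{-1}(V) ∈ τ. V is open in τ_Q iff π^{-1}(V) ∈ τ.
  V = {}: π^{-1}(V) = ∅ ∈ τ ✓.
  V = {[F]}: π^{-1}(V) = {F} ∉ τ ✗.
  V = {[G]}: π^{-1}(V) = {G} ∈ τ ✓.
  V = {[F], [G]}: π^{-1}(V) = {F, G} ∉ τ ✗.
  V = {[H=I]}: π^{-1}(V) = {H, I} ∉ τ ✗.
  V = {[F], [H=I]}: π^{-1}(V) = {F, H, I} ∉ τ ✗.
  V = {[G], [H=I]}: π^{-1}(V) = {G, H, I} ∉ τ ✗.
  V = {[F], [G], [H=I]}: π^{-1}(V) = {F, G, H, I} ∉ τ ✗.
  V = {[J]}: π^{-1}(V) = {J} ∉ τ ✗.
  V = {[F], [J]}: π^{-1}(V) = {F, J} ∈ τ ✓.
  V = {[G], [J]}: π^{-1}(V) = {G, J} ∉ τ ✗.
  V = {[F], [G], [J]}: π^{-1}(V) = {F, G, J} ∈ τ ✓.
  V = {[H=I], [J]}: π^{-1}(V) = {H, I, J} ∉ τ ✗.
  V = {[F], [H=I], [J]}: π^{-1}(V) = {F, H, I, J} ∈ τ ✓.
  V = {[G], [H=I], [J]}: π^{-1}(V) = {G, H, I, J} ∉ τ ✗.
  V = {[F], [G], [H=I], [J]}: π^{-1}(V) = {F, G, H, I, J} ∈ τ ✓.
Open sets in the quotient: τ_Q = {{}, {[G]}, {[F], [J]}, {[F], [G], [J]}, {[F], [H=I], [J]}, {[F], [G], [H=I], [J]}} (6 elements).


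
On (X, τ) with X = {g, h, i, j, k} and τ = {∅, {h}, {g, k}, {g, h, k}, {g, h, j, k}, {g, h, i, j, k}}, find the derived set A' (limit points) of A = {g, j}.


A' = {i, j, k}

For each x ∈ X, list the open sets U ∈ τ with x ∈ U, then check whether U ∩ (A ∖ {x}) ≠ ∅ for every such U.
  x = g: open {g, k} ∋ x has {g, k} ∩ (A ∖ {g}) = ∅, so x is NOT a limit point.
  x = h: open {h} ∋ x has {h} ∩ (A ∖ {h}) = ∅, so x is NOT a limit point.
  x = i: opens ∋ x are {g, h, i, j, k}; each meets A ∖ {i}, so x IS a limit point.
  x = j: opens ∋ x are {g, h, j, k}, {g, h, i, j, k}; each meets A ∖ {j}, so x IS a limit point.
  x = k: opens ∋ x are {g, k}, {g, h, k}, {g, h, j, k}, {g, h, i, j, k}; each meets A ∖ {k}, so x IS a limit point.
Collecting: A' = {i, j, k}.


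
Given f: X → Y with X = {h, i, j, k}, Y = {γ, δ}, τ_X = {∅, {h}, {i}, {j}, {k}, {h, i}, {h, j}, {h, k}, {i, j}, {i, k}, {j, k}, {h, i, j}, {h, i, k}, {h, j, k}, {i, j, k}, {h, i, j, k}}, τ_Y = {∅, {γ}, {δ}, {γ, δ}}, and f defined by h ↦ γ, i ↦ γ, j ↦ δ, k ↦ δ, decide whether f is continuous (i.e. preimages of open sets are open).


f IS continuous.

Compute f^{-1}(U) for each U ∈ τ_Y:
  U = ∅: f^{-1}(U) = ∅ ∈ τ_X ✓.
  U = {γ}: f^{-1}(U) = {h, i} ∈ τ_X ✓.
  U = {δ}: f^{-1}(U) = {j, k} ∈ τ_X ✓.
  U = {γ, δ}: f^{-1}(U) = {h, i, j, k} ∈ τ_X ✓.
Every preimage lies in τ_X, so f IS continuous.


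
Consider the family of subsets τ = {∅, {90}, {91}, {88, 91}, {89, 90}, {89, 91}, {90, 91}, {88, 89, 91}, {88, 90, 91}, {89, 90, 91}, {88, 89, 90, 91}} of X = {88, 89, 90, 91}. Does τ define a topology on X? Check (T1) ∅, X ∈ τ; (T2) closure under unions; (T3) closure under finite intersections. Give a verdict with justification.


τ is NOT a topology on X.

Axiom (T1): ∅ ∈ τ? Yes; X ∈ τ? Yes.
Axiom (T2/T3): check pairwise unions and intersections of members of τ.
Counterexample for (T3): {89, 90} ∩ {89, 91} = {89} ∉ τ. Therefore τ is NOT a topology.


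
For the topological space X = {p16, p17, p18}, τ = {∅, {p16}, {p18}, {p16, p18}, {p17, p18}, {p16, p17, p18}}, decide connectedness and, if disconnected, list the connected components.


(X, τ) is disconnected; components = [{p16}, {p17, p18}].

Find clopen sets (U ∈ τ with X ∖ U ∈ τ):
  U = ∅, X ∖ U = {p16, p17, p18} — both open, so U is clopen.
  U = {p16}, X ∖ U = {p17, p18} — both open, so U is clopen.
  U = {p17, p18}, X ∖ U = {p16} — both open, so U is clopen.
  U = {p16, p17, p18}, X ∖ U = ∅ — both open, so U is clopen.
Nontrivial clopen(s) exist: e.g. {p16}. So (X, τ) is disconnected.
Compute connected components by grouping points that agree on all clopens:
  component: {p16}
  component: {p17, p18}


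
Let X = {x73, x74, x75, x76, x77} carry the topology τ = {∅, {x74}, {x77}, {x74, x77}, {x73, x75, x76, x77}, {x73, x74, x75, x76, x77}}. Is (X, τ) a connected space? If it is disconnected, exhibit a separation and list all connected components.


(X, τ) is disconnected; components = [{x74}, {x73, x75, x76, x77}].

Find clopen sets (U ∈ τ with X ∖ U ∈ τ):
  U = ∅, X ∖ U = {x73, x74, x75, x76, x77} — both open, so U is clopen.
  U = {x74}, X ∖ U = {x73, x75, x76, x77} — both open, so U is clopen.
  U = {x73, x75, x76, x77}, X ∖ U = {x74} — both open, so U is clopen.
  U = {x73, x74, x75, x76, x77}, X ∖ U = ∅ — both open, so U is clopen.
Nontrivial clopen(s) exist: e.g. {x73, x75, x76, x77}. So (X, τ) is disconnected.
Compute connected components by grouping points that agree on all clopens:
  component: {x74}
  component: {x73, x75, x76, x77}


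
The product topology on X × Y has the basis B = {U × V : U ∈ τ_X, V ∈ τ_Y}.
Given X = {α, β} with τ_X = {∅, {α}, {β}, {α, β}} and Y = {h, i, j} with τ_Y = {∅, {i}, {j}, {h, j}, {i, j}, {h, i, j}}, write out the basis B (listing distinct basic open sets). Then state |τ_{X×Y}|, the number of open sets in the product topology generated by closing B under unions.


Basis B = {∅ × ∅, {α} × {i}, {α} × {j}, {β} × {i}, {β} × {j}, {α} × {h, j}, {α} × {i, j}, {α, β} × {i}, {α, β} × {j}, {β} × {h, j}, {β} × {i, j}, {α} × {h, i, j}, {β} × {h, i, j}, {α, β} × {h, j}, {α, β} × {i, j}, {α, β} × {h, i, j}}; |τ_{X×Y}| = 36.

Enumerate products U × V with U ∈ τ_X, V ∈ τ_Y (deduplicated):
  ∅ × ∅ = {} (∅)
  {α} × {i} = {(α,i)}
  {α} × {j} = {(α,j)}
  {β} × {i} = {(β,i)}
  {β} × {j} = {(β,j)}
  {α} × {h, j} = {(α,h), (α,j)}
  {α} × {i, j} = {(α,i), (α,j)}
  {α, β} × {i} = {(α,i), (β,i)}
  {α, β} × {j} = {(α,j), (β,j)}
  {β} × {h, j} = {(β,h), (β,j)}
  {β} × {i, j} = {(β,i), (β,j)}
  {α} × {h, i, j} = {(α,h), (α,i), (α,j)}
  {β} × {h, i, j} = {(β,h), (β,i), (β,j)}
  {α, β} × {h, j} = {(α,h), (α,j), (β,h), (β,j)}
  {α, β} × {i, j} = {(α,i), (α,j), (β,i), (β,j)}
  {α, β} × {h, i, j} = {(α,h), (α,i), (α,j), (β,h), (β,i), (β,j)}
These 16 distinct sets form the basis B.
Close under arbitrary unions to get τ_{X×Y}; counting gives |τ_{X×Y}| = 36.


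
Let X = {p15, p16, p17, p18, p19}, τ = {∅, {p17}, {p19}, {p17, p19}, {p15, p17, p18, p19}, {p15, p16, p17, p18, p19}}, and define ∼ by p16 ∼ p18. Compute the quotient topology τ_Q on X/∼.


X/∼ = {[p15], [p16=p18], [p17], [p19]}; |τ_Q| = 5.

Equivalence classes: [p15], [p16=p18], [p17], [p19].
Quotient map π: X → X/∼ sends p15 ↦ [p15], p16 ↦ [p16=p18], p17 ↦ [p17], p18 ↦ [p16=p18], p19 ↦ [p19].
For each subset V ⊆ X/∼, compute π^{-1}(V) ⊆ X and check whether π^{-1}(V) ∈ τ. V is open in τ_Q iff π^{-1}(V) ∈ τ.
  V = {}: π^{-1}(V) = ∅ ∈ τ ✓.
  V = {[p15]}: π^{-1}(V) = {p15} ∉ τ ✗.
  V = {[p16=p18]}: π^{-1}(V) = {p16, p18} ∉ τ ✗.
  V = {[p15], [p16=p18]}: π^{-1}(V) = {p15, p16, p18} ∉ τ ✗.
  V = {[p17]}: π^{-1}(V) = {p17} ∈ τ ✓.
  V = {[p15], [p17]}: π^{-1}(V) = {p15, p17} ∉ τ ✗.
  V = {[p16=p18], [p17]}: π^{-1}(V) = {p16, p17, p18} ∉ τ ✗.
  V = {[p15], [p16=p18], [p17]}: π^{-1}(V) = {p15, p16, p17, p18} ∉ τ ✗.
  V = {[p19]}: π^{-1}(V) = {p19} ∈ τ ✓.
  V = {[p15], [p19]}: π^{-1}(V) = {p15, p19} ∉ τ ✗.
  V = {[p16=p18], [p19]}: π^{-1}(V) = {p16, p18, p19} ∉ τ ✗.
  V = {[p15], [p16=p18], [p19]}: π^{-1}(V) = {p15, p16, p18, p19} ∉ τ ✗.
  V = {[p17], [p19]}: π^{-1}(V) = {p17, p19} ∈ τ ✓.
  V = {[p15], [p17], [p19]}: π^{-1}(V) = {p15, p17, p19} ∉ τ ✗.
  V = {[p16=p18], [p17], [p19]}: π^{-1}(V) = {p16, p17, p18, p19} ∉ τ ✗.
  V = {[p15], [p16=p18], [p17], [p19]}: π^{-1}(V) = {p15, p16, p17, p18, p19} ∈ τ ✓.
Open sets in the quotient: τ_Q = {{}, {[p17]}, {[p19]}, {[p17], [p19]}, {[p15], [p16=p18], [p17], [p19]}} (5 elements).


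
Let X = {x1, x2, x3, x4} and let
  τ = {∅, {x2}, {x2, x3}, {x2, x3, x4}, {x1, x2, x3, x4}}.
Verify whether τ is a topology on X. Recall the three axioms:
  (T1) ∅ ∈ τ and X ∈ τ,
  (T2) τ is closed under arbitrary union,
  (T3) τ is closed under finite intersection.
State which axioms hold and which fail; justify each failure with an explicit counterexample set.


τ IS a topology on X.

Axiom (T1): ∅ ∈ τ? Yes; X ∈ τ? Yes.
Axiom (T2/T3): check pairwise unions and intersections of members of τ.
All pairwise intersections and unions checked — each lies in τ. Therefore τ satisfies (T1), (T2), (T3): it IS a topology on X.


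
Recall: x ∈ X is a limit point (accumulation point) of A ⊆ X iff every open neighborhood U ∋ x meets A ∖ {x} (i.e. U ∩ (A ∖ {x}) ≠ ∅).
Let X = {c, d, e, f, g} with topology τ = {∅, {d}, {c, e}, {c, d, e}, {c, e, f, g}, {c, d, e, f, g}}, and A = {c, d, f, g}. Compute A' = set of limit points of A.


A' = {e, f, g}

For each x ∈ X, list the open sets U ∈ τ with x ∈ U, then check whether U ∩ (A ∖ {x}) ≠ ∅ for every such U.
  x = c: open {c, e} ∋ x has {c, e} ∩ (A ∖ {c}) = ∅, so x is NOT a limit point.
  x = d: open {d} ∋ x has {d} ∩ (A ∖ {d}) = ∅, so x is NOT a limit point.
  x = e: opens ∋ x are {c, e}, {c, d, e}, {c, e, f, g}, {c, d, e, f, g}; each meets A ∖ {e}, so x IS a limit point.
  x = f: opens ∋ x are {c, e, f, g}, {c, d, e, f, g}; each meets A ∖ {f}, so x IS a limit point.
  x = g: opens ∋ x are {c, e, f, g}, {c, d, e, f, g}; each meets A ∖ {g}, so x IS a limit point.
Collecting: A' = {e, f, g}.


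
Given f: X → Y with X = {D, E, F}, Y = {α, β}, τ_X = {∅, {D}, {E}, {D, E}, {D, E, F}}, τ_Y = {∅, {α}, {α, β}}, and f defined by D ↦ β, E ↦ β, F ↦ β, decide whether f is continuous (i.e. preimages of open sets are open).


f IS continuous.

Compute f^{-1}(U) for each U ∈ τ_Y:
  U = ∅: f^{-1}(U) = ∅ ∈ τ_X ✓.
  U = {α}: f^{-1}(U) = ∅ ∈ τ_X ✓.
  U = {α, β}: f^{-1}(U) = {D, E, F} ∈ τ_X ✓.
Every preimage lies in τ_X, so f IS continuous.


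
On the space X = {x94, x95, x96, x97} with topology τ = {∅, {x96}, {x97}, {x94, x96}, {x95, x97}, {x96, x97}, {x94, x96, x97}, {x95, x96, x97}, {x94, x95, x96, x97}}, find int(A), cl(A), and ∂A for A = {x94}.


int(A) = ∅, cl(A) = {x94}, ∂A = {x94}.

Closed sets in (X, τ) are complements of opens:
  closed(X, τ) = {∅, {x94}, {x95}, {x94, x95}, {x94, x96}, {x95, x97}, {x94, x95, x96}, {x94, x95, x97}, {x94, x95, x96, x97}}.
int(A) = ⋃ {U ∈ τ : U ⊆ A}. Opens contained in A: ∅.
Taking the union of these: int(A) = ∅.
cl(A) = ⋂ {C closed : A ⊆ C}. Closed sets containing A: {x94}, {x94, x95}, {x94, x96}, {x94, x95, x96}, {x94, x95, x97}, {x94, x95, x96, x97}.
Intersecting these: cl(A) = {x94}.
∂A = cl(A) ∖ int(A) = {x94} ∖ ∅ = {x94}.


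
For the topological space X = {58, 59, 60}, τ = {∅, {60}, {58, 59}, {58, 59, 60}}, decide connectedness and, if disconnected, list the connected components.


(X, τ) is disconnected; components = [{60}, {58, 59}].

Find clopen sets (U ∈ τ with X ∖ U ∈ τ):
  U = ∅, X ∖ U = {58, 59, 60} — both open, so U is clopen.
  U = {60}, X ∖ U = {58, 59} — both open, so U is clopen.
  U = {58, 59}, X ∖ U = {60} — both open, so U is clopen.
  U = {58, 59, 60}, X ∖ U = ∅ — both open, so U is clopen.
Nontrivial clopen(s) exist: e.g. {60}. So (X, τ) is disconnected.
Compute connected components by grouping points that agree on all clopens:
  component: {60}
  component: {58, 59}


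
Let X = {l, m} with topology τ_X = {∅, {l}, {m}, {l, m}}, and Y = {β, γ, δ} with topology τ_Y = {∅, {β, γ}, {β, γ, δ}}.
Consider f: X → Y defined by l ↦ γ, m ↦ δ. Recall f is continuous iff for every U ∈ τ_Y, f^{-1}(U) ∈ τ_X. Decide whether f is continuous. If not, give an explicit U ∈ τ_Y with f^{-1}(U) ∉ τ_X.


f IS continuous.

Compute f^{-1}(U) for each U ∈ τ_Y:
  U = ∅: f^{-1}(U) = ∅ ∈ τ_X ✓.
  U = {β, γ}: f^{-1}(U) = {l} ∈ τ_X ✓.
  U = {β, γ, δ}: f^{-1}(U) = {l, m} ∈ τ_X ✓.
Every preimage lies in τ_X, so f IS continuous.


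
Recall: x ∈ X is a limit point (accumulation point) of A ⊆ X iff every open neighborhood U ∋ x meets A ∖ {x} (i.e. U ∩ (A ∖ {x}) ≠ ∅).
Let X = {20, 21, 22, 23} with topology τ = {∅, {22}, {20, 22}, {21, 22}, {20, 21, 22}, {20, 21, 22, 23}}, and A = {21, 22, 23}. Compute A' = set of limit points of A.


A' = {20, 21, 23}

For each x ∈ X, list the open sets U ∈ τ with x ∈ U, then check whether U ∩ (A ∖ {x}) ≠ ∅ for every such U.
  x = 20: opens ∋ x are {20, 22}, {20, 21, 22}, {20, 21, 22, 23}; each meets A ∖ {20}, so x IS a limit point.
  x = 21: opens ∋ x are {21, 22}, {20, 21, 22}, {20, 21, 22, 23}; each meets A ∖ {21}, so x IS a limit point.
  x = 22: open {22} ∋ x has {22} ∩ (A ∖ {22}) = ∅, so x is NOT a limit point.
  x = 23: opens ∋ x are {20, 21, 22, 23}; each meets A ∖ {23}, so x IS a limit point.
Collecting: A' = {20, 21, 23}.


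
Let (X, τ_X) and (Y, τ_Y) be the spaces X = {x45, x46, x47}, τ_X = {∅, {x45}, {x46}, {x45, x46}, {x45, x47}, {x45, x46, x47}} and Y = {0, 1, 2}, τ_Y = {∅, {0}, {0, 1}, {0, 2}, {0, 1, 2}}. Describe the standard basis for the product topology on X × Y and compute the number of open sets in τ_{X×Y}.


Basis B = {∅ × ∅, {x45} × {0}, {x46} × {0}, {x45} × {0, 1}, {x45} × {0, 2}, {x45, x46} × {0}, {x45, x47} × {0}, {x46} × {0, 1}, {x46} × {0, 2}, {x45} × {0, 1, 2}, {x45, x46, x47} × {0}, {x46} × {0, 1, 2}, {x45, x46} × {0, 1}, {x45, x47} × {0, 1}, {x45, x46} × {0, 2}, {x45, x47} × {0, 2}, {x45, x46} × {0, 1, 2}, {x45, x47} × {0, 1, 2}, {x45, x46, x47} × {0, 1}, {x45, x46, x47} × {0, 2}, {x45, x46, x47} × {0, 1, 2}}; |τ_{X×Y}| = 70.

Enumerate products U × V with U ∈ τ_X, V ∈ τ_Y (deduplicated):
  ∅ × ∅ = {} (∅)
  {x45} × {0} = {(x45,0)}
  {x46} × {0} = {(x46,0)}
  {x45} × {0, 1} = {(x45,0), (x45,1)}
  {x45} × {0, 2} = {(x45,0), (x45,2)}
  {x45, x46} × {0} = {(x45,0), (x46,0)}
  {x45, x47} × {0} = {(x45,0), (x47,0)}
  {x46} × {0, 1} = {(x46,0), (x46,1)}
  {x46} × {0, 2} = {(x46,0), (x46,2)}
  {x45} × {0, 1, 2} = {(x45,0), (x45,1), (x45,2)}
  {x45, x46, x47} × {0} = {(x45,0), (x46,0), (x47,0)}
  {x46} × {0, 1, 2} = {(x46,0), (x46,1), (x46,2)}
  {x45, x46} × {0, 1} = {(x45,0), (x45,1), (x46,0), (x46,1)}
  {x45, x47} × {0, 1} = {(x45,0), (x45,1), (x47,0), (x47,1)}
  {x45, x46} × {0, 2} = {(x45,0), (x45,2), (x46,0), (x46,2)}
  {x45, x47} × {0, 2} = {(x45,0), (x45,2), (x47,0), (x47,2)}
  {x45, x46} × {0, 1, 2} = {(x45,0), (x45,1), (x45,2), (x46,0), (x46,1), (x46,2)}
  {x45, x47} × {0, 1, 2} = {(x45,0), (x45,1), (x45,2), (x47,0), (x47,1), (x47,2)}
  {x45, x46, x47} × {0, 1} = {(x45,0), (x45,1), (x46,0), (x46,1), (x47,0), (x47,1)}
  {x45, x46, x47} × {0, 2} = {(x45,0), (x45,2), (x46,0), (x46,2), (x47,0), (x47,2)}
  {x45, x46, x47} × {0, 1, 2} = {(x45,0), (x45,1), (x45,2), (x46,0), (x46,1), (x46,2), (x47,0), (x47,1), (x47,2)}
These 21 distinct sets form the basis B.
Close under arbitrary unions to get τ_{X×Y}; counting gives |τ_{X×Y}| = 70.


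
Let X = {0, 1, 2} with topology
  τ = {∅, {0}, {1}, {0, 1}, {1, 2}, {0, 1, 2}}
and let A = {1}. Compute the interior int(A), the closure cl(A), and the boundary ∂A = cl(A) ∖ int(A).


int(A) = {1}, cl(A) = {1, 2}, ∂A = {2}.

Closed sets in (X, τ) are complements of opens:
  closed(X, τ) = {∅, {0}, {2}, {0, 2}, {1, 2}, {0, 1, 2}}.
int(A) = ⋃ {U ∈ τ : U ⊆ A}. Opens contained in A: ∅, {1}.
Taking the union of these: int(A) = {1}.
cl(A) = ⋂ {C closed : A ⊆ C}. Closed sets containing A: {1, 2}, {0, 1, 2}.
Intersecting these: cl(A) = {1, 2}.
∂A = cl(A) ∖ int(A) = {1, 2} ∖ {1} = {2}.


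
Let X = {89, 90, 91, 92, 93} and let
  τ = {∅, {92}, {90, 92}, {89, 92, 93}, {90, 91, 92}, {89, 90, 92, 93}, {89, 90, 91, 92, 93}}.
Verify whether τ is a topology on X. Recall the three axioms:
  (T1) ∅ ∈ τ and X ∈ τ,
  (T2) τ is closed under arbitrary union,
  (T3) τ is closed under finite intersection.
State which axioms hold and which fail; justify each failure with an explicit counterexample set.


τ IS a topology on X.

Axiom (T1): ∅ ∈ τ? Yes; X ∈ τ? Yes.
Axiom (T2/T3): check pairwise unions and intersections of members of τ.
All pairwise intersections and unions checked — each lies in τ. Therefore τ satisfies (T1), (T2), (T3): it IS a topology on X.


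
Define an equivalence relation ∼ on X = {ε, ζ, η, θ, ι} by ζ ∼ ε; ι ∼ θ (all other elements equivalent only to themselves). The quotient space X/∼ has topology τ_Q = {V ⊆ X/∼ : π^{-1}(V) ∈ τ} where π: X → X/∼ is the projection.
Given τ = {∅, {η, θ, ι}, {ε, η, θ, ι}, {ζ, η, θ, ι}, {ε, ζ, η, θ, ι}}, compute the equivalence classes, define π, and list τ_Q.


X/∼ = {[ε=ζ], [η], [θ=ι]}; |τ_Q| = 3.

Equivalence classes: [ε=ζ], [η], [θ=ι].
Quotient map π: X → X/∼ sends ε ↦ [ε=ζ], ζ ↦ [ε=ζ], η ↦ [η], θ ↦ [θ=ι], ι ↦ [θ=ι].
For each subset V ⊆ X/∼, compute π^{-1}(V) ⊆ X and check whether π^{-1}(V) ∈ τ. V is open in τ_Q iff π^{-1}(V) ∈ τ.
  V = {}: π^{-1}(V) = ∅ ∈ τ ✓.
  V = {[ε=ζ]}: π^{-1}(V) = {ε, ζ} ∉ τ ✗.
  V = {[η]}: π^{-1}(V) = {η} ∉ τ ✗.
  V = {[ε=ζ], [η]}: π^{-1}(V) = {ε, ζ, η} ∉ τ ✗.
  V = {[θ=ι]}: π^{-1}(V) = {θ, ι} ∉ τ ✗.
  V = {[ε=ζ], [θ=ι]}: π^{-1}(V) = {ε, ζ, θ, ι} ∉ τ ✗.
  V = {[η], [θ=ι]}: π^{-1}(V) = {η, θ, ι} ∈ τ ✓.
  V = {[ε=ζ], [η], [θ=ι]}: π^{-1}(V) = {ε, ζ, η, θ, ι} ∈ τ ✓.
Open sets in the quotient: τ_Q = {{}, {[η], [θ=ι]}, {[ε=ζ], [η], [θ=ι]}} (3 elements).
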